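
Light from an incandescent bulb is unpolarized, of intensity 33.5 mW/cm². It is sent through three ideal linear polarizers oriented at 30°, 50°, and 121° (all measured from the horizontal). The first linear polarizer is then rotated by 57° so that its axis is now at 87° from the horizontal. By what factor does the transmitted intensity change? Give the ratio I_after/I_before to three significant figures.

I_new/I_old ≈ 0.722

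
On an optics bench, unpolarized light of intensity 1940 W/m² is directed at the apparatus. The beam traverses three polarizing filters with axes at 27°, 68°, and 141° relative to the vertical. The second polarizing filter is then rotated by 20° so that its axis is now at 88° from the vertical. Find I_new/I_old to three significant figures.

Before rotation:
Unpolarized light through the first polarizer → I₁ = ½ I₀, now polarized at 27°.
I₂ = I₁ cos²(68° − 27°) = 0.5 I₀ · cos²(41°) = 0.2848 I₀.
I₃ = I₂ cos²(141° − 68°) = 0.2848 I₀ · cos²(73°) = 0.02434 I₀.
After rotation:
Unpolarized light through the first polarizer → I₁ = ½ I₀, now polarized at 27°.
I₂ = I₁ cos²(88° − 27°) = 0.5 I₀ · cos²(61°) = 0.1175 I₀.
I₃ = I₂ cos²(141° − 88°) = 0.1175 I₀ · cos²(53°) = 0.04256 I₀.
Ratio = 0.04256 / 0.02434 = 1.748.

I_new/I_old ≈ 1.75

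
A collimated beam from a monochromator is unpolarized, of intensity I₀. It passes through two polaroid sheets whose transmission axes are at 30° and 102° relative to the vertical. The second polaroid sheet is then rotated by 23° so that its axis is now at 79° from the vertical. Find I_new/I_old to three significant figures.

Before rotation:
Unpolarized light through the first polarizer → I₁ = ½ I₀, now polarized at 30°.
I₂ = I₁ cos²(102° − 30°) = 0.5 I₀ · cos²(72°) = 0.04775 I₀.
After rotation:
Unpolarized light through the first polarizer → I₁ = ½ I₀, now polarized at 30°.
I₂ = I₁ cos²(79° − 30°) = 0.5 I₀ · cos²(49°) = 0.2152 I₀.
Ratio = 0.2152 / 0.04775 = 4.507.

I_new/I_old ≈ 4.51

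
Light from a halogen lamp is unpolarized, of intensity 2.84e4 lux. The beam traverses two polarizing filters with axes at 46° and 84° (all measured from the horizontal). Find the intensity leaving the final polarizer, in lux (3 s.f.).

Unpolarized light through the first polarizer → I₁ = 2.84e4 lux/2 = 1.42e+04 lux, polarized at 46°.
I₂ = I₁ · cos²(38°) = 1.42e+04 · 0.621 = 8818 lux.

I ≈ 8820 lux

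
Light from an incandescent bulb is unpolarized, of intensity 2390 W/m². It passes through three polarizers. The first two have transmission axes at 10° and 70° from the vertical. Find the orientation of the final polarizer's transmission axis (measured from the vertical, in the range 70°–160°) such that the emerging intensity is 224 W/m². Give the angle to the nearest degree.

Unpolarized light through the first polarizer → I₁ = ½ I₀, now polarized at 10°.
I₂ = I₁ cos²(70° − 10°) = 0.5 I₀ · cos²(60°) = 0.125 I₀.
Target fraction: 224 / 2390 W/m² = 0.09372 of I₀.
Need I₃/I₀ = 0.09372, so cos²(θ − 70°) = 0.09372 / 0.125 = 0.7498.
θ − 70° = arccos(√0.7498) = 30.0°, giving θ ≈ 70 + 30.0 = 100.0°.

θ ≈ 100°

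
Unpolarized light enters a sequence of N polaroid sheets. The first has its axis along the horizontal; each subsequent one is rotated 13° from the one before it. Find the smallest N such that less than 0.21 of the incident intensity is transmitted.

N = 18

First polarizer halves the unpolarized light: factor 1/2.
Each further stage multiplies by cos²(13°) = 0.9494.
After N polarizers: T = 0.5·0.9494^(N−1). Require T < 0.21 ⇒ N−1 > ln(0.21/0.5)/ln(0.9494) = 16.71, so N−1 ≥ 17 and N = 18.
Check: N=18 gives T = 0.2068 < 0.21; N=17 gives T = 0.2178.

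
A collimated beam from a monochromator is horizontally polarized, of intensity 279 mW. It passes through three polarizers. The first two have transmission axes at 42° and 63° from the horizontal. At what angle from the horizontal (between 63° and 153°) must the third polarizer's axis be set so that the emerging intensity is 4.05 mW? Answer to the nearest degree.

θ ≈ 143°

By Malus's law, I₁ = I₀ cos²(42° − 0°) = I₀ cos²(42°) = 0.5523 I₀.
I₂ = I₁ cos²(63° − 42°) = 0.5523 I₀ · cos²(21°) = 0.4813 I₀.
Target fraction: 4.05 / 279 mW = 0.01452 of I₀.
Need I₃/I₀ = 0.01452, so cos²(θ − 63°) = 0.01452 / 0.4813 = 0.03016.
θ − 63° = arccos(√0.03016) = 80.0°, giving θ ≈ 63 + 80.0 = 143.0°.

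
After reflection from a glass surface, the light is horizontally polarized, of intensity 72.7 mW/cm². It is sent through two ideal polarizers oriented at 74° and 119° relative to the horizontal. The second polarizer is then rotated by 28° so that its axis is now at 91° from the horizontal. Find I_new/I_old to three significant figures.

I_new/I_old ≈ 1.83

Before rotation:
I₁ = I₀ cos²(74° − 0°) = I₀ cos²(74°) = 0.07598 I₀.
I₂ = I₁ cos²(119° − 74°) = 0.07598 I₀ · cos²(45°) = 0.03799 I₀.
After rotation:
I₁ = I₀ cos²(74° − 0°) = I₀ cos²(74°) = 0.07598 I₀.
I₂ = I₁ cos²(91° − 74°) = 0.07598 I₀ · cos²(17°) = 0.06948 I₀.
Ratio = 0.06948 / 0.03799 = 1.829.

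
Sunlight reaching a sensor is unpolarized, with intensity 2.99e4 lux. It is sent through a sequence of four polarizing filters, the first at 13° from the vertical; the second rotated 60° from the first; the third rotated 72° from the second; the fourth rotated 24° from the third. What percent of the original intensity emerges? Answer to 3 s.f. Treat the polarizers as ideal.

Unpolarized light through the first polarizer → I₁ = 2.99e4 lux/2 = 1.495e+04 lux, polarized at 13°.
I₂ = I₁ · cos²(60°) = 1.495e+04 · 0.25 = 3738 lux.
I₃ = I₂ · cos²(72°) = 3738 · 0.09549 = 356.9 lux.
I₄ = I₃ · cos²(24°) = 356.9 · 0.8346 = 297.9 lux.
That is 0.9962% of the incident intensity.

≈ 0.996%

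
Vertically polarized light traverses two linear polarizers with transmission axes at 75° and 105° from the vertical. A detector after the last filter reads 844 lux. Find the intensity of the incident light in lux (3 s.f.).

I₀ ≈ 1.68e4 lux

By Malus's law, I₁ = I₀ cos²(75° − 0°) = I₀ cos²(75°) = 0.06699 I₀.
I₂ = I₁ cos²(105° − 75°) = 0.06699 I₀ · cos²(30°) = 0.05024 I₀.
So 844 lux = 0.05024 I₀, giving I₀ = 844/0.05024 = 1.68e+04 lux.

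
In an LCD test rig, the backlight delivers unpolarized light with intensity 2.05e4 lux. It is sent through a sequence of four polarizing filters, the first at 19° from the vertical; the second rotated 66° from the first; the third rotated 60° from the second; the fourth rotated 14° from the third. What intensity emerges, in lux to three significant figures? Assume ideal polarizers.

I ≈ 399 lux

Unpolarized light through the first polarizer → I₁ = 2.05e4 lux/2 = 1.025e+04 lux, polarized at 19°.
I₂ = I₁ · cos²(66°) = 1.025e+04 · 0.1654 = 1696 lux.
I₃ = I₂ · cos²(60°) = 1696 · 0.25 = 423.9 lux.
I₄ = I₃ · cos²(14°) = 423.9 · 0.9415 = 399.1 lux.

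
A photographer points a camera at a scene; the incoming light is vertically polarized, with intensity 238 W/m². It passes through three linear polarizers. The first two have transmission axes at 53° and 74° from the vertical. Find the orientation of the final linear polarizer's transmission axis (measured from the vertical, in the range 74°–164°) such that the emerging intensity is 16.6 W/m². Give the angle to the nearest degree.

θ ≈ 136°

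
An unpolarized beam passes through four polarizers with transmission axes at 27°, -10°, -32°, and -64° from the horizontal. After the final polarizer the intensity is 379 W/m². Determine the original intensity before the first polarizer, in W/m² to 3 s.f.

I₀ ≈ 1920 W/m²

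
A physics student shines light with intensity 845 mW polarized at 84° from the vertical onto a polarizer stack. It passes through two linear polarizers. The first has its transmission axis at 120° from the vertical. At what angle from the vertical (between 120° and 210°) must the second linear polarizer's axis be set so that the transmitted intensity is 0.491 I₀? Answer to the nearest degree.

θ ≈ 150°

I₁ = I₀ cos²(120° − 84°) = I₀ cos²(36°) = 0.6545 I₀.
Need I₂/I₀ = 0.491, so cos²(θ − 120°) = 0.491 / 0.6545 = 0.7502.
θ − 120° = arccos(√0.7502) = 30.0°, giving θ ≈ 120 + 30.0 = 150.0°.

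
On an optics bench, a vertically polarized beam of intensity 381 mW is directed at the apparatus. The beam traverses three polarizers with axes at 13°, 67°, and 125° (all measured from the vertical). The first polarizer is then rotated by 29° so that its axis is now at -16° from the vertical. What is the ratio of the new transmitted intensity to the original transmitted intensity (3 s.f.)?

Before rotation:
By Malus's law, I₁ = I₀ cos²(13° − 0°) = I₀ cos²(13°) = 0.9494 I₀.
I₂ = I₁ cos²(67° − 13°) = 0.9494 I₀ · cos²(54°) = 0.328 I₀.
I₃ = I₂ cos²(125° − 67°) = 0.328 I₀ · cos²(58°) = 0.09211 I₀.
After rotation:
I₁ = I₀ cos²(-16° − 0°) = I₀ cos²(16°) = 0.924 I₀.
I₂ = I₁ cos²(67° + 16°) = 0.924 I₀ · cos²(83°) = 0.01372 I₀.
I₃ = I₂ cos²(125° − 67°) = 0.01372 I₀ · cos²(58°) = 0.003854 I₀.
Ratio = 0.003854 / 0.09211 = 0.04184.

I_new/I_old ≈ 0.0418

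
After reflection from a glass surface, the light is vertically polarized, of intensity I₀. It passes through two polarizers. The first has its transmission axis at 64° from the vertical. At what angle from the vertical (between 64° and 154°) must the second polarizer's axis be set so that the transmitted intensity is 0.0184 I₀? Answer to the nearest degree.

By Malus's law, I₁ = I₀ cos²(64° − 0°) = I₀ cos²(64°) = 0.1922 I₀.
Need I₂/I₀ = 0.0184, so cos²(θ − 64°) = 0.0184 / 0.1922 = 0.09575.
θ − 64° = arccos(√0.09575) = 72.0°, giving θ ≈ 64 + 72.0 = 136.0°.

θ ≈ 136°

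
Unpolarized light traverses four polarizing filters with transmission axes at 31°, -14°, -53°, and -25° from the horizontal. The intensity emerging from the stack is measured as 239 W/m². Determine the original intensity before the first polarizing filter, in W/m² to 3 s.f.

I₀ ≈ 2030 W/m²

Unpolarized light through the first polarizer → I₁ = ½ I₀, now polarized at 31°.
I₂ = I₁ cos²(-14° − 31°) = 0.5 I₀ · cos²(45°) = 0.25 I₀.
I₃ = I₂ cos²(-53° + 14°) = 0.25 I₀ · cos²(39°) = 0.151 I₀.
I₄ = I₃ cos²(-25° + 53°) = 0.151 I₀ · cos²(28°) = 0.1177 I₀.
So 239 W/m² = 0.1177 I₀, giving I₀ = 239/0.1177 = 2030 W/m².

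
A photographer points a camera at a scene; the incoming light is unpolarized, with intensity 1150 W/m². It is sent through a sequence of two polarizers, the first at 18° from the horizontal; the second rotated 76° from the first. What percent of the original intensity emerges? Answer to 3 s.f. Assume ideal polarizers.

Unpolarized light through the first polarizer → I₁ = 1150 W/m²/2 = 575 W/m², polarized at 18°.
I₂ = I₁ · cos²(76°) = 575 · 0.05853 = 33.65 W/m².
That is 2.926% of the incident intensity.

≈ 2.93%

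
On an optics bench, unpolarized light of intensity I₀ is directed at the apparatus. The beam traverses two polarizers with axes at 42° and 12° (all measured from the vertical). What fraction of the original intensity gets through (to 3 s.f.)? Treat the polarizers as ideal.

≈ 0.375 I₀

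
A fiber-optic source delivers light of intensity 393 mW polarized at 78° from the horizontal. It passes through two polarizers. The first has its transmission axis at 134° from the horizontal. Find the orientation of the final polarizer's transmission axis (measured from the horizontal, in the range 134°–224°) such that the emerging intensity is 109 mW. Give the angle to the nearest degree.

θ ≈ 154°

I₁ = I₀ cos²(134° − 78°) = I₀ cos²(56°) = 0.3127 I₀.
Target fraction: 109 / 393 mW = 0.2774 of I₀.
Need I₂/I₀ = 0.2774, so cos²(θ − 134°) = 0.2774 / 0.3127 = 0.887.
θ − 134° = arccos(√0.887) = 19.6°, giving θ ≈ 134 + 19.6 = 153.6°.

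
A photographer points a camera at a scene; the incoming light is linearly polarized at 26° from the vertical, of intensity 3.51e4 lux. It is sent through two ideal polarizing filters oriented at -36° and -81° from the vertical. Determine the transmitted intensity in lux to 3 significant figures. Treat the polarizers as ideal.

I₁ = 3.51e4 lux · cos²(62°) = 7736 lux.
I₂ = I₁ · cos²(45°) = 7736 · 0.5 = 3868 lux.

I ≈ 3870 lux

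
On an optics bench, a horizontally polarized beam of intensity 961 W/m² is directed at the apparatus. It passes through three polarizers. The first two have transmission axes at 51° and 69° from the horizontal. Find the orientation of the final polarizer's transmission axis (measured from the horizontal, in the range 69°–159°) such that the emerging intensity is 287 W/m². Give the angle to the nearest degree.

θ ≈ 93°

I₁ = I₀ cos²(51° − 0°) = I₀ cos²(51°) = 0.396 I₀.
I₂ = I₁ cos²(69° − 51°) = 0.396 I₀ · cos²(18°) = 0.3582 I₀.
Target fraction: 287 / 961 W/m² = 0.2986 of I₀.
Need I₃/I₀ = 0.2986, so cos²(θ − 69°) = 0.2986 / 0.3582 = 0.8337.
θ − 69° = arccos(√0.8337) = 24.1°, giving θ ≈ 69 + 24.1 = 93.1°.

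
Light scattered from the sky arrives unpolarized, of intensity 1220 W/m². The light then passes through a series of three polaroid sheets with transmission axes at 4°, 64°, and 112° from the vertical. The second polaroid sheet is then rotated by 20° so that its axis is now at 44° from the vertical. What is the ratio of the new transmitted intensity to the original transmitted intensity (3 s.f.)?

I_new/I_old ≈ 0.736

Before rotation:
Unpolarized light through the first polarizer → I₁ = ½ I₀, now polarized at 4°.
I₂ = I₁ cos²(64° − 4°) = 0.5 I₀ · cos²(60°) = 0.125 I₀.
I₃ = I₂ cos²(112° − 64°) = 0.125 I₀ · cos²(48°) = 0.05597 I₀.
After rotation:
Unpolarized light through the first polarizer → I₁ = ½ I₀, now polarized at 4°.
I₂ = I₁ cos²(44° − 4°) = 0.5 I₀ · cos²(40°) = 0.2934 I₀.
I₃ = I₂ cos²(112° − 44°) = 0.2934 I₀ · cos²(68°) = 0.04117 I₀.
Ratio = 0.04117 / 0.05597 = 0.7357.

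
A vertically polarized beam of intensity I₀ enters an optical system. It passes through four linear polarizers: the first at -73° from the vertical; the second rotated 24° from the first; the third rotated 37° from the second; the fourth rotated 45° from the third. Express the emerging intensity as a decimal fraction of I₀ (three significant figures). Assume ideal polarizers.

≈ 0.0228 I₀

By Malus's law, I₁ = I₀ cos²(-73° − 0°) = I₀ cos²(73°) = 0.08548 I₀.
I₂ = I₁ cos²(24°) = 0.08548 · 0.8346 I₀ = 0.07134 I₀.
I₃ = I₂ cos²(37°) = 0.07134 · 0.6378 I₀ = 0.0455 I₀.
I₄ = I₃ cos²(45°) = 0.0455 · 0.5 I₀ = 0.02275 I₀.
Transmitted fraction = 0.02275.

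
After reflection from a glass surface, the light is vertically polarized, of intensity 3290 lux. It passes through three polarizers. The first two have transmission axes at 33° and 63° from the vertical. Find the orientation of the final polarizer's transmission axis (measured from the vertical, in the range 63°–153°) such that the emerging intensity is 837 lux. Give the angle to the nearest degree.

I₁ = I₀ cos²(33° − 0°) = I₀ cos²(33°) = 0.7034 I₀.
I₂ = I₁ cos²(63° − 33°) = 0.7034 I₀ · cos²(30°) = 0.5275 I₀.
Target fraction: 837 / 3290 lux = 0.2544 of I₀.
Need I₃/I₀ = 0.2544, so cos²(θ − 63°) = 0.2544 / 0.5275 = 0.4823.
θ − 63° = arccos(√0.4823) = 46.0°, giving θ ≈ 63 + 46.0 = 109.0°.

θ ≈ 109°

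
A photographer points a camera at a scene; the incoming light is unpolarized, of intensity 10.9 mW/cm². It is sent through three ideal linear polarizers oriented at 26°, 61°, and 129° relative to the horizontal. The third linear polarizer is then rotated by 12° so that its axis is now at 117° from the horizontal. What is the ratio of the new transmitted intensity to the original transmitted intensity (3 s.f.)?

I_new/I_old ≈ 2.23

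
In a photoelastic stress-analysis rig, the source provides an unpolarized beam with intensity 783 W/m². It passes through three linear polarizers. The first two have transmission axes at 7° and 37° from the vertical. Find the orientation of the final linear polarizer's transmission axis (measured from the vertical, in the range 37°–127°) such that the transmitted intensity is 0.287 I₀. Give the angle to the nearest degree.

θ ≈ 66°

Unpolarized light through the first polarizer → I₁ = ½ I₀, now polarized at 7°.
I₂ = I₁ cos²(37° − 7°) = 0.5 I₀ · cos²(30°) = 0.375 I₀.
Need I₃/I₀ = 0.287, so cos²(θ − 37°) = 0.287 / 0.375 = 0.7653.
θ − 37° = arccos(√0.7653) = 29.0°, giving θ ≈ 37 + 29.0 = 66.0°.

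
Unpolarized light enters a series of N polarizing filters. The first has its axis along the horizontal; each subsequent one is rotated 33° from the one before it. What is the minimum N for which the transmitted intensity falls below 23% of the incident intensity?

N = 4

First polarizer halves the unpolarized light: factor 1/2.
Each further stage multiplies by cos²(33°) = 0.7034.
After N polarizers: T = 0.5·0.7034^(N−1). Require T < 0.23 ⇒ N−1 > ln(0.23/0.5)/ln(0.7034) = 2.21, so N−1 ≥ 3 and N = 4.
Check: N=4 gives T = 0.174 < 0.23; N=3 gives T = 0.2474.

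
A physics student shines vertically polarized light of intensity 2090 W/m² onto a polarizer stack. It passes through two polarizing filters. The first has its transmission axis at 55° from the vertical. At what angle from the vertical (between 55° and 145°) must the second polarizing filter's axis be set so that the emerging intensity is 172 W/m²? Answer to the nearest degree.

θ ≈ 115°

I₁ = I₀ cos²(55° − 0°) = I₀ cos²(55°) = 0.329 I₀.
Target fraction: 172 / 2090 W/m² = 0.0823 of I₀.
Need I₂/I₀ = 0.0823, so cos²(θ − 55°) = 0.0823 / 0.329 = 0.2501.
θ − 55° = arccos(√0.2501) = 60.0°, giving θ ≈ 55 + 60.0 = 115.0°.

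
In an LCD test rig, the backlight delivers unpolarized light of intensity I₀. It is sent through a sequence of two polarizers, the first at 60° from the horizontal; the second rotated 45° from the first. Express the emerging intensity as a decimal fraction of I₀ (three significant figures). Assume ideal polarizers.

Unpolarized light through the first polarizer → I₁ = ½ I₀, now polarized at 60°.
I₂ = I₁ cos²(45°) = 0.5 · 0.5 I₀ = 0.25 I₀.
Transmitted fraction = 0.25.

≈ 0.250 I₀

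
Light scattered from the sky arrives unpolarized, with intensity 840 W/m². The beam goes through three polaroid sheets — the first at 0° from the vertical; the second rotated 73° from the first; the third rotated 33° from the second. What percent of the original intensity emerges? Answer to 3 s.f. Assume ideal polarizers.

Unpolarized light through the first polarizer → I₁ = 840 W/m²/2 = 420 W/m², polarized at 0°.
I₂ = I₁ · cos²(73°) = 420 · 0.08548 = 35.9 W/m².
I₃ = I₂ · cos²(33°) = 35.9 · 0.7034 = 25.25 W/m².
That is 3.006% of the incident intensity.

≈ 3.01%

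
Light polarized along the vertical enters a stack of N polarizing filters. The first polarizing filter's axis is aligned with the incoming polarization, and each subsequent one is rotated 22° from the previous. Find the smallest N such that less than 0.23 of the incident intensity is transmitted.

First polarizer is aligned with the polarization: full transmission.
Each further stage multiplies by cos²(22°) = 0.8597.
After N polarizers: T = 0.8597^(N−1). Require T < 0.23 ⇒ N−1 > ln(0.23)/ln(0.8597) = 9.72, so N−1 ≥ 10 and N = 11.
Check: N=11 gives T = 0.2205 < 0.23; N=10 gives T = 0.2564.

N = 11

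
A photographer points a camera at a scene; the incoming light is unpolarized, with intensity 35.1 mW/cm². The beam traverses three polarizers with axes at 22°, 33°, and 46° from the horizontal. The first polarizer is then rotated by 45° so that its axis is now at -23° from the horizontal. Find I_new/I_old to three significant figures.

I_new/I_old ≈ 0.325

Before rotation:
Unpolarized light through the first polarizer → I₁ = ½ I₀, now polarized at 22°.
I₂ = I₁ cos²(33° − 22°) = 0.5 I₀ · cos²(11°) = 0.4818 I₀.
I₃ = I₂ cos²(46° − 33°) = 0.4818 I₀ · cos²(13°) = 0.4574 I₀.
After rotation:
Unpolarized light through the first polarizer → I₁ = ½ I₀, now polarized at -23°.
I₂ = I₁ cos²(33° + 23°) = 0.5 I₀ · cos²(56°) = 0.1563 I₀.
I₃ = I₂ cos²(46° − 33°) = 0.1563 I₀ · cos²(13°) = 0.1484 I₀.
Ratio = 0.1484 / 0.4574 = 0.3245.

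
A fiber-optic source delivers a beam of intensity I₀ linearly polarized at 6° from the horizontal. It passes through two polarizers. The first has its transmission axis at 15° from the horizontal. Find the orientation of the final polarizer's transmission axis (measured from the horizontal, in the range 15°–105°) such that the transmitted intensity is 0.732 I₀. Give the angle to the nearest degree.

By Malus's law, I₁ = I₀ cos²(15° − 6°) = I₀ cos²(9°) = 0.9755 I₀.
Need I₂/I₀ = 0.732, so cos²(θ − 15°) = 0.732 / 0.9755 = 0.7504.
θ − 15° = arccos(√0.7504) = 30.0°, giving θ ≈ 15 + 30.0 = 45.0°.

θ ≈ 45°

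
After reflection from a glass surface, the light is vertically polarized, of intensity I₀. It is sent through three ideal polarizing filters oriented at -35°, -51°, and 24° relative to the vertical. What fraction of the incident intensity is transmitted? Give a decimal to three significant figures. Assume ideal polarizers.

≈ 0.0415 I₀

I₁ = I₀ cos²(-35° − 0°) = I₀ cos²(35°) = 0.671 I₀.
I₂ = I₁ cos²(-51° + 35°) = 0.671 I₀ · cos²(16°) = 0.62 I₀.
I₃ = I₂ cos²(24° + 51°) = 0.62 I₀ · cos²(75°) = 0.04153 I₀.
Transmitted fraction = 0.04153.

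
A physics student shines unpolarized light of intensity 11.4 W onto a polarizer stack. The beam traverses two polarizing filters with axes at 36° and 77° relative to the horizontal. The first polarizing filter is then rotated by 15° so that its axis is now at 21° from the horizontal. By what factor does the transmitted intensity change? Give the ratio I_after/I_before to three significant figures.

Before rotation:
Unpolarized light through the first polarizer → I₁ = ½ I₀, now polarized at 36°.
I₂ = I₁ cos²(77° − 36°) = 0.5 I₀ · cos²(41°) = 0.2848 I₀.
After rotation:
Unpolarized light through the first polarizer → I₁ = ½ I₀, now polarized at 21°.
I₂ = I₁ cos²(77° − 21°) = 0.5 I₀ · cos²(56°) = 0.1563 I₀.
Ratio = 0.1563 / 0.2848 = 0.549.

I_new/I_old ≈ 0.549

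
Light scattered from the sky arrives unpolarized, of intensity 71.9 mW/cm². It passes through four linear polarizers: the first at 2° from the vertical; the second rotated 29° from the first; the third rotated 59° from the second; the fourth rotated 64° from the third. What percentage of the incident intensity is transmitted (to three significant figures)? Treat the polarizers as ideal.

≈ 1.95%

Unpolarized light through the first polarizer → I₁ = 71.9 mW/cm²/2 = 35.95 mW/cm², polarized at 2°.
I₂ = I₁ · cos²(29°) = 35.95 · 0.765 = 27.5 mW/cm².
I₃ = I₂ · cos²(59°) = 27.5 · 0.2653 = 7.295 mW/cm².
I₄ = I₃ · cos²(64°) = 7.295 · 0.1922 = 1.402 mW/cm².
That is 1.95% of the incident intensity.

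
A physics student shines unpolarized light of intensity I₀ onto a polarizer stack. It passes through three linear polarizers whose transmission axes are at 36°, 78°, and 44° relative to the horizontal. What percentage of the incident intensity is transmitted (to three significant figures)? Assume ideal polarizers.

≈ 19.0%

Unpolarized light through the first polarizer → I₁ = ½ I₀, now polarized at 36°.
I₂ = I₁ cos²(78° − 36°) = 0.5 I₀ · cos²(42°) = 0.2761 I₀.
I₃ = I₂ cos²(44° − 78°) = 0.2761 I₀ · cos²(34°) = 0.1898 I₀.
That is 18.98% of the incident intensity.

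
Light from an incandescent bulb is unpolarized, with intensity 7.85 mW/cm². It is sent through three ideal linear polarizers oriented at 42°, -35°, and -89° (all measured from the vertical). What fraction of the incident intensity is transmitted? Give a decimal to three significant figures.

I/I₀ ≈ 0.00874

Unpolarized light through the first polarizer → I₁ = 7.85 mW/cm²/2 = 3.925 mW/cm², polarized at 42°.
I₂ = I₁ · cos²(77°) = 3.925 · 0.0506 = 0.1986 mW/cm².
I₃ = I₂ · cos²(54°) = 0.1986 · 0.3455 = 0.06862 mW/cm².
Transmitted fraction = 0.008741.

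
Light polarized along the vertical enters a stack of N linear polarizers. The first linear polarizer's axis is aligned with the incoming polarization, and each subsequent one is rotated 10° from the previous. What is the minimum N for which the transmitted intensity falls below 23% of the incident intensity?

N = 50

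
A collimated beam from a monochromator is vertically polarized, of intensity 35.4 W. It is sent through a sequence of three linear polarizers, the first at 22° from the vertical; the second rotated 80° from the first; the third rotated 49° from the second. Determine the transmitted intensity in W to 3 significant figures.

I ≈ 0.395 W

I₁ = 35.4 W · cos²(22°) = 30.43 W.
I₂ = I₁ · cos²(80°) = 30.43 · 0.03015 = 0.9176 W.
I₃ = I₂ · cos²(49°) = 0.9176 · 0.4304 = 0.395 W.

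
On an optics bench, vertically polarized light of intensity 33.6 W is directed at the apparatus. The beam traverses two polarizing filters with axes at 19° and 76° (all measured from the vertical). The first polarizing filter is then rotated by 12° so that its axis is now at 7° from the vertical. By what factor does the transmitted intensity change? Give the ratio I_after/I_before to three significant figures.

I_new/I_old ≈ 0.477

Before rotation:
By Malus's law, I₁ = I₀ cos²(19° − 0°) = I₀ cos²(19°) = 0.894 I₀.
I₂ = I₁ cos²(76° − 19°) = 0.894 I₀ · cos²(57°) = 0.2652 I₀.
After rotation:
I₁ = I₀ cos²(7° − 0°) = I₀ cos²(7°) = 0.9851 I₀.
I₂ = I₁ cos²(76° − 7°) = 0.9851 I₀ · cos²(69°) = 0.1265 I₀.
Ratio = 0.1265 / 0.2652 = 0.4771.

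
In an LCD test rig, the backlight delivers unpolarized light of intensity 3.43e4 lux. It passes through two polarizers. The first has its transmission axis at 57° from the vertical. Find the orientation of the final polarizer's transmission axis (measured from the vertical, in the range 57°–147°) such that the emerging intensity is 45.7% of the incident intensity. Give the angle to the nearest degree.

θ ≈ 74°

Unpolarized light through the first polarizer → I₁ = ½ I₀, now polarized at 57°.
Need I₂/I₀ = 0.457, so cos²(θ − 57°) = 0.457 / 0.5 = 0.914.
θ − 57° = arccos(√0.914) = 17.1°, giving θ ≈ 57 + 17.1 = 74.1°.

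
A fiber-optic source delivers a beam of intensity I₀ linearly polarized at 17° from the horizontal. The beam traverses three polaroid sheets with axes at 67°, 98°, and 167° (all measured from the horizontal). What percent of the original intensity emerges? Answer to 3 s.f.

≈ 3.90%

By Malus's law, I₁ = I₀ cos²(67° − 17°) = I₀ cos²(50°) = 0.4132 I₀.
I₂ = I₁ cos²(98° − 67°) = 0.4132 I₀ · cos²(31°) = 0.3036 I₀.
I₃ = I₂ cos²(167° − 98°) = 0.3036 I₀ · cos²(69°) = 0.03899 I₀.
That is 3.899% of the incident intensity.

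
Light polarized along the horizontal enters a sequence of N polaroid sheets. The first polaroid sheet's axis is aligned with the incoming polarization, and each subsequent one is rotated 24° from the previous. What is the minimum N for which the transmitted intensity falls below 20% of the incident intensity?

First polarizer is aligned with the polarization: full transmission.
Each further stage multiplies by cos²(24°) = 0.8346.
After N polarizers: T = 0.8346^(N−1). Require T < 0.20 ⇒ N−1 > ln(0.20)/ln(0.8346) = 8.90, so N−1 ≥ 9 and N = 10.
Check: N=10 gives T = 0.1964 < 0.20; N=9 gives T = 0.2353.

N = 10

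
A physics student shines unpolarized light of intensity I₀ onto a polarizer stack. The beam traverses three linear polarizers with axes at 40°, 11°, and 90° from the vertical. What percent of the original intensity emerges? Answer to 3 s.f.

≈ 1.39%

Unpolarized light through the first polarizer → I₁ = ½ I₀, now polarized at 40°.
I₂ = I₁ cos²(11° − 40°) = 0.5 I₀ · cos²(29°) = 0.3825 I₀.
I₃ = I₂ cos²(90° − 11°) = 0.3825 I₀ · cos²(79°) = 0.01393 I₀.
That is 1.393% of the incident intensity.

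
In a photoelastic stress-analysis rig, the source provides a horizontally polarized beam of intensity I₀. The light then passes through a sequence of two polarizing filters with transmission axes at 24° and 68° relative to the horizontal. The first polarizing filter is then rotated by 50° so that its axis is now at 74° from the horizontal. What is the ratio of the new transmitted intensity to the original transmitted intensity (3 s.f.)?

I_new/I_old ≈ 0.174

Before rotation:
I₁ = I₀ cos²(24° − 0°) = I₀ cos²(24°) = 0.8346 I₀.
I₂ = I₁ cos²(68° − 24°) = 0.8346 I₀ · cos²(44°) = 0.4318 I₀.
After rotation:
I₁ = I₀ cos²(74° − 0°) = I₀ cos²(74°) = 0.07598 I₀.
I₂ = I₁ cos²(68° − 74°) = 0.07598 I₀ · cos²(6°) = 0.07515 I₀.
Ratio = 0.07515 / 0.4318 = 0.174.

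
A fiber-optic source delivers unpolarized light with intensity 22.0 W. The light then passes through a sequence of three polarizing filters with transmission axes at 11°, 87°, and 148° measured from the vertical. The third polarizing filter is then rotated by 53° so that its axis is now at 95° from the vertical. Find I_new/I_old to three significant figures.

I_new/I_old ≈ 4.17

Before rotation:
Unpolarized light through the first polarizer → I₁ = ½ I₀, now polarized at 11°.
I₂ = I₁ cos²(87° − 11°) = 0.5 I₀ · cos²(76°) = 0.02926 I₀.
I₃ = I₂ cos²(148° − 87°) = 0.02926 I₀ · cos²(61°) = 0.006878 I₀.
After rotation:
Unpolarized light through the first polarizer → I₁ = ½ I₀, now polarized at 11°.
I₂ = I₁ cos²(87° − 11°) = 0.5 I₀ · cos²(76°) = 0.02926 I₀.
I₃ = I₂ cos²(95° − 87°) = 0.02926 I₀ · cos²(8°) = 0.0287 I₀.
Ratio = 0.0287 / 0.006878 = 4.172.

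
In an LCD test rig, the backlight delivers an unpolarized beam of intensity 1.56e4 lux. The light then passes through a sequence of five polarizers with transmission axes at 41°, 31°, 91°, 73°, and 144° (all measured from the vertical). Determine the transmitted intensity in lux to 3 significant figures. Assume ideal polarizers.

I ≈ 181 lux

Unpolarized light through the first polarizer → I₁ = 1.56e4 lux/2 = 7800 lux, polarized at 41°.
I₂ = I₁ · cos²(10°) = 7800 · 0.9698 = 7565 lux.
I₃ = I₂ · cos²(60°) = 7565 · 0.25 = 1891 lux.
I₄ = I₃ · cos²(18°) = 1891 · 0.9045 = 1711 lux.
I₅ = I₄ · cos²(71°) = 1711 · 0.106 = 181.3 lux.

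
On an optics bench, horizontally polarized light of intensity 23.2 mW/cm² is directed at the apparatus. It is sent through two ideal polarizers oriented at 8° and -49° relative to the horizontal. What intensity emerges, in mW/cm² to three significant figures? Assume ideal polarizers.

I₁ = 23.2 mW/cm² · cos²(8°) = 22.75 mW/cm².
I₂ = I₁ · cos²(57°) = 22.75 · 0.2966 = 6.749 mW/cm².

I ≈ 6.75 mW/cm²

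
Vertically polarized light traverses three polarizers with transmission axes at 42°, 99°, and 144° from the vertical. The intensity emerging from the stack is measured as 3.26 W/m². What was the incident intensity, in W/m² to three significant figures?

I₀ ≈ 39.8 W/m²

I₁ = I₀ cos²(42° − 0°) = I₀ cos²(42°) = 0.5523 I₀.
I₂ = I₁ cos²(99° − 42°) = 0.5523 I₀ · cos²(57°) = 0.1638 I₀.
I₃ = I₂ cos²(144° − 99°) = 0.1638 I₀ · cos²(45°) = 0.08191 I₀.
So 3.26 W/m² = 0.08191 I₀, giving I₀ = 3.26/0.08191 = 39.8 W/m².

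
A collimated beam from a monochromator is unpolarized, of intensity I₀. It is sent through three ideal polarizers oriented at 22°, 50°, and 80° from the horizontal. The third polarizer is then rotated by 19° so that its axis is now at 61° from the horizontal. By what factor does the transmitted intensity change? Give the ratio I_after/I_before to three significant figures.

I_new/I_old ≈ 1.28

Before rotation:
Unpolarized light through the first polarizer → I₁ = ½ I₀, now polarized at 22°.
I₂ = I₁ cos²(50° − 22°) = 0.5 I₀ · cos²(28°) = 0.3898 I₀.
I₃ = I₂ cos²(80° − 50°) = 0.3898 I₀ · cos²(30°) = 0.2923 I₀.
After rotation:
Unpolarized light through the first polarizer → I₁ = ½ I₀, now polarized at 22°.
I₂ = I₁ cos²(50° − 22°) = 0.5 I₀ · cos²(28°) = 0.3898 I₀.
I₃ = I₂ cos²(61° − 50°) = 0.3898 I₀ · cos²(11°) = 0.3756 I₀.
Ratio = 0.3756 / 0.2923 = 1.285.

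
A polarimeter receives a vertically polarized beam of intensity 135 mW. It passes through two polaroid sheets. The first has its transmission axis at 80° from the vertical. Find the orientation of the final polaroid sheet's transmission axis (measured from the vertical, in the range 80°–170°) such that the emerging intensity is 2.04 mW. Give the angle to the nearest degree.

θ ≈ 125°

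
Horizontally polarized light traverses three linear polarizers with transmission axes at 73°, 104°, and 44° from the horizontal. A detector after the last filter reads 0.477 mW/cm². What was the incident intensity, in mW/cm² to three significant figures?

I₀ ≈ 30.4 mW/cm²

I₁ = I₀ cos²(73° − 0°) = I₀ cos²(73°) = 0.08548 I₀.
I₂ = I₁ cos²(104° − 73°) = 0.08548 I₀ · cos²(31°) = 0.06281 I₀.
I₃ = I₂ cos²(44° − 104°) = 0.06281 I₀ · cos²(60°) = 0.0157 I₀.
So 0.477 mW/cm² = 0.0157 I₀, giving I₀ = 0.477/0.0157 = 30.38 mW/cm².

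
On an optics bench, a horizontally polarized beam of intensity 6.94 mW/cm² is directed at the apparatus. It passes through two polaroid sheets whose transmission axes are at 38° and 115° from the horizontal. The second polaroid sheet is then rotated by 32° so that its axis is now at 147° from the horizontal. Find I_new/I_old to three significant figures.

Before rotation:
By Malus's law, I₁ = I₀ cos²(38° − 0°) = I₀ cos²(38°) = 0.621 I₀.
I₂ = I₁ cos²(115° − 38°) = 0.621 I₀ · cos²(77°) = 0.03142 I₀.
After rotation:
I₁ = I₀ cos²(38° − 0°) = I₀ cos²(38°) = 0.621 I₀.
Angle between axes 1 and 2: 71°. I₂ = 0.621 I₀ · cos²(71°) = 0.06582 I₀.
Ratio = 0.06582 / 0.03142 = 2.095.

I_new/I_old ≈ 2.09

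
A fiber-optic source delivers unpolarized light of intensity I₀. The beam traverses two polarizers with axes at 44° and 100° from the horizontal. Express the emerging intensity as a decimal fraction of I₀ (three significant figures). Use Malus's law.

Unpolarized light through the first polarizer → I₁ = ½ I₀, now polarized at 44°.
I₂ = I₁ cos²(100° − 44°) = 0.5 I₀ · cos²(56°) = 0.1563 I₀.
Transmitted fraction = 0.1563.

≈ 0.156 I₀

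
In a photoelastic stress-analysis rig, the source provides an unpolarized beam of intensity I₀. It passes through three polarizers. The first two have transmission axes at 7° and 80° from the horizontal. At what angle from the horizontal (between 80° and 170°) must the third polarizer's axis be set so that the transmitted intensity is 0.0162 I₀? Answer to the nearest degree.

Unpolarized light through the first polarizer → I₁ = ½ I₀, now polarized at 7°.
I₂ = I₁ cos²(80° − 7°) = 0.5 I₀ · cos²(73°) = 0.04274 I₀.
Need I₃/I₀ = 0.0162, so cos²(θ − 80°) = 0.0162 / 0.04274 = 0.379.
θ − 80° = arccos(√0.379) = 52.0°, giving θ ≈ 80 + 52.0 = 132.0°.

θ ≈ 132°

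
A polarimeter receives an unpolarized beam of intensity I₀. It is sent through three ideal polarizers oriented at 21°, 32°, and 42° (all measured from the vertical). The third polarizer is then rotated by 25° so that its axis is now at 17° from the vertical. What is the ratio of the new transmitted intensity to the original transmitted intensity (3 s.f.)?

Before rotation:
Unpolarized light through the first polarizer → I₁ = ½ I₀, now polarized at 21°.
I₂ = I₁ cos²(32° − 21°) = 0.5 I₀ · cos²(11°) = 0.4818 I₀.
I₃ = I₂ cos²(42° − 32°) = 0.4818 I₀ · cos²(10°) = 0.4673 I₀.
After rotation:
Unpolarized light through the first polarizer → I₁ = ½ I₀, now polarized at 21°.
I₂ = I₁ cos²(32° − 21°) = 0.5 I₀ · cos²(11°) = 0.4818 I₀.
I₃ = I₂ cos²(17° − 32°) = 0.4818 I₀ · cos²(15°) = 0.4495 I₀.
Ratio = 0.4495 / 0.4673 = 0.962.

I_new/I_old ≈ 0.962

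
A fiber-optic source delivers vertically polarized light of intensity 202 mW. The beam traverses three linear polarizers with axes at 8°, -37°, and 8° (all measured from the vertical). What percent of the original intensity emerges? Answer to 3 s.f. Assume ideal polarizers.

≈ 24.5%

I₁ = 202 mW · cos²(8°) = 198.1 mW.
I₂ = I₁ · cos²(45°) = 198.1 · 0.5 = 99.04 mW.
I₃ = I₂ · cos²(45°) = 99.04 · 0.5 = 49.52 mW.
That is 24.52% of the incident intensity.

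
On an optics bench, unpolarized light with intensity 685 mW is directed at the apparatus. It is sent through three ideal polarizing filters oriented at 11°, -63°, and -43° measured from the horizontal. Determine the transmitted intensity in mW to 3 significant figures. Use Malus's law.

I ≈ 23.0 mW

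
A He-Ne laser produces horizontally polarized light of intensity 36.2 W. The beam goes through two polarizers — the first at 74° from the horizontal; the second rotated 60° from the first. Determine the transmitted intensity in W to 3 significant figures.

I ≈ 0.688 W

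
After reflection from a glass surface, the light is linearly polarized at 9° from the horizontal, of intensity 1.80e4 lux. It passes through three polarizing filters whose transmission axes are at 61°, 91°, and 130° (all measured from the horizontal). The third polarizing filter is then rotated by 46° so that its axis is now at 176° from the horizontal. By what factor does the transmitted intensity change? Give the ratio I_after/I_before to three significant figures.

Before rotation:
I₁ = I₀ cos²(61° − 9°) = I₀ cos²(52°) = 0.379 I₀.
I₂ = I₁ cos²(91° − 61°) = 0.379 I₀ · cos²(30°) = 0.2843 I₀.
I₃ = I₂ cos²(130° − 91°) = 0.2843 I₀ · cos²(39°) = 0.1717 I₀.
After rotation:
I₁ = I₀ cos²(61° − 9°) = I₀ cos²(52°) = 0.379 I₀.
I₂ = I₁ cos²(91° − 61°) = 0.379 I₀ · cos²(30°) = 0.2843 I₀.
I₃ = I₂ cos²(176° − 91°) = 0.2843 I₀ · cos²(85°) = 0.002159 I₀.
Ratio = 0.002159 / 0.1717 = 0.01258.

I_new/I_old ≈ 0.0126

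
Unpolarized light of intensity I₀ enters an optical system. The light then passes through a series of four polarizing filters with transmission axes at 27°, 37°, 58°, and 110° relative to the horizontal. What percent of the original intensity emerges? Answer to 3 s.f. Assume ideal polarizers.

≈ 16.0%

Unpolarized light through the first polarizer → I₁ = ½ I₀, now polarized at 27°.
I₂ = I₁ cos²(37° − 27°) = 0.5 I₀ · cos²(10°) = 0.4849 I₀.
I₃ = I₂ cos²(58° − 37°) = 0.4849 I₀ · cos²(21°) = 0.4226 I₀.
I₄ = I₃ cos²(110° − 58°) = 0.4226 I₀ · cos²(52°) = 0.1602 I₀.
That is 16.02% of the incident intensity.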